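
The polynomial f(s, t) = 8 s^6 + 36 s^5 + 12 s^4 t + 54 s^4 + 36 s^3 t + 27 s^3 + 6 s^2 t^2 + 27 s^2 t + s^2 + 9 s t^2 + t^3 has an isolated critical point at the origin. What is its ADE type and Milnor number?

Type A_2, Milnor number mu = 2.

The Hessian of f at 0 is [[2, 0], [0, 0]] with rank 1, so corank 1. A Groebner basis of the Jacobian ideal J(f) in C{s,t} is {t^2, s}; counting standard monomials gives mu = 2. Corank 1: A-series; mu = 2 gives A_2.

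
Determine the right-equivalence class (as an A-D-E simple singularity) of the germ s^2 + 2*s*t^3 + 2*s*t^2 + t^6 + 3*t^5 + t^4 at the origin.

A_4

The Hessian of f at 0 has rank 1. Corank 1: A-series; mu = 4 gives A_4.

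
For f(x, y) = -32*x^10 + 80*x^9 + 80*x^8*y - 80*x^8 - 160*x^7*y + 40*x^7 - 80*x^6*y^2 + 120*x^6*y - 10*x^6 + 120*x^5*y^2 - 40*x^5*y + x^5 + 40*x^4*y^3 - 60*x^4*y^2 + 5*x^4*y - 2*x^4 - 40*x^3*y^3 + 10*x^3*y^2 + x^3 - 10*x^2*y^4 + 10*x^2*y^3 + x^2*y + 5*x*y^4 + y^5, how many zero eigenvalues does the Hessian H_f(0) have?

The Hessian at 0 is [[0, 0], [0, 0]] of rank 0; hence corank 2.

2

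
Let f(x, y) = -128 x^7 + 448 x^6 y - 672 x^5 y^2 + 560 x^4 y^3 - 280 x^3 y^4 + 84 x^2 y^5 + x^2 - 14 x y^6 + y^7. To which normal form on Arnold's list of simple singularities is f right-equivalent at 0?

A_{6}

The Hessian of f at 0 has rank 1. Corank 1: A-series; mu = 6 gives A_6.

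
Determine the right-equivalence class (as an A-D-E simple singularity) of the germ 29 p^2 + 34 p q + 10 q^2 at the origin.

A_1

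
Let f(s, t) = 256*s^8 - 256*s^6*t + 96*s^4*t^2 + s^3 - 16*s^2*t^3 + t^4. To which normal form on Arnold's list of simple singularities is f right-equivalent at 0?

E_{6}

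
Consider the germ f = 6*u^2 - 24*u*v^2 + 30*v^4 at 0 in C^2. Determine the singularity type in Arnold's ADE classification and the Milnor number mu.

The Hessian of f at 0 is [[12, 0], [0, 0]] with rank 1, so corank 1. A Groebner basis of the Jacobian ideal J(f) in C{u,v} is {u^2, u*v, -u/2 + v^2}; counting standard monomials gives mu = 3. Corank 1: A-series; mu = 3 gives A_3.

Type A_{3}, Milnor number mu = 3.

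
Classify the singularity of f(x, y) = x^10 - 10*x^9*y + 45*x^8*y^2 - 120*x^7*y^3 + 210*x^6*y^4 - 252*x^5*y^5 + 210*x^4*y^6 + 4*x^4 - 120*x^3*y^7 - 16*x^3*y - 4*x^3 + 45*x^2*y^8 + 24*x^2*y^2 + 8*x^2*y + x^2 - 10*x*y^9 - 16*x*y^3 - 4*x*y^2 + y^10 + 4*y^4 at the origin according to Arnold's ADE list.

A_9

The Hessian of f at 0 has rank 1. Corank 1: A-series; mu = 9 gives A_9.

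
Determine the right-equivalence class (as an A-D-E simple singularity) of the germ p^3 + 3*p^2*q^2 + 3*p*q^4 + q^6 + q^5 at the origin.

E_8

The Hessian of f at 0 is [[0, 0], [0, 0]] with rank 0, so corank 2. A Groebner basis of the Jacobian ideal J(f) in C{p,q} is {q^4, p^3, p^2/2 + p*q^2}; counting standard monomials gives mu = 8. Corank 2; j^3 = p^3 is a perfect cube, so E-series; the 5-jet and mu = 8 give E_8.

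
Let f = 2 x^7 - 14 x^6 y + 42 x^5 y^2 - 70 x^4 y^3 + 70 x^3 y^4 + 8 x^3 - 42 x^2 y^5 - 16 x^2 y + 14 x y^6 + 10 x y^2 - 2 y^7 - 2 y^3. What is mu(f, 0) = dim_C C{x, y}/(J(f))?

8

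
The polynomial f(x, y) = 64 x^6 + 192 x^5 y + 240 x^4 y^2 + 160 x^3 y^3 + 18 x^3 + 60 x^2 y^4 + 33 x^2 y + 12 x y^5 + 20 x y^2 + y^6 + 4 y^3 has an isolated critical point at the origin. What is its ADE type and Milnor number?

Type D7, Milnor number mu = 7.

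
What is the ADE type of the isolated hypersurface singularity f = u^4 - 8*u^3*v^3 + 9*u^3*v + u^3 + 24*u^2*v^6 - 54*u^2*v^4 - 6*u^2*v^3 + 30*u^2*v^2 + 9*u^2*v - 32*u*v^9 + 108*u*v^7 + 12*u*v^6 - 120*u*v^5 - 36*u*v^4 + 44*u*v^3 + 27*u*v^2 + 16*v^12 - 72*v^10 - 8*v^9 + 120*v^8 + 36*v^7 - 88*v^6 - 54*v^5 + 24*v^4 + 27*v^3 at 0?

E_7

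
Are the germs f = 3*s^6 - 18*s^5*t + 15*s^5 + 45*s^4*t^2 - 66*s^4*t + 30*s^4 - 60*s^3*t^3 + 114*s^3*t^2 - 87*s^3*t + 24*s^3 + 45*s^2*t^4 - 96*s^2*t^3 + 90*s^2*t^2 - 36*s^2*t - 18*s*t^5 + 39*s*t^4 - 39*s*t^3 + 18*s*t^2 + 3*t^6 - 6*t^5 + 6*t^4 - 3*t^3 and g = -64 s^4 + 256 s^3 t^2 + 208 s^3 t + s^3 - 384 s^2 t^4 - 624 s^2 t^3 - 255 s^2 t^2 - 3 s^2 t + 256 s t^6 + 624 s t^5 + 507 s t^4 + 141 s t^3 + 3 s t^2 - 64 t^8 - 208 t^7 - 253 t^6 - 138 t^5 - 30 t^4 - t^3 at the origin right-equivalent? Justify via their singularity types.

The Hessian of f at 0 is [[0, 0], [0, 0]] with rank 0, so corank 2. A Groebner basis of the Jacobian ideal J(f) in C{s,t} is {-768*s^2/5 + 768*s*t/5 + t^4 - 8*t^3/5 - 192*t^2/5, s^3 + 108*s^2/5 - 108*s*t/5 + t^3/10 + 27*t^2/5, s^2*t + 136*s^2/5 - 136*s*t/5 + t^3/30 + 34*t^2/5, 128*s^2/5 + s*t^2 - 128*s*t/5 - 7*t^3/30 + 32*t^2/5}; counting standard monomials gives mu = 7. Corank 2; j^3 = 3*(2*s - t)^3 is a perfect cube, so E-series; the 4-jet and mu = 7 give E_7. The Hessian of g at 0 is [[0, 0], [0, 0]] with rank 0, so corank 2. A Groebner basis of the Jacobian ideal J(g) in C{s,t} is {3*s^2/29 - 6*s*t/29 + t^4 - t^3/29 + 3*t^2/29, s^3 - 12*s^2/29 + 24*s*t/29 - 25*t^3/29 - 12*t^2/29, s^2*t - 9*s^2/29 + 18*s*t/29 - 26*t^3/29 - 9*t^2/29, -5*s^2/29 + s*t^2 + 10*s*t/29 - 82*t^3/87 - 5*t^2/29}; counting standard monomials gives mu = 7. Corank 2; j^3 = (s - t)^3 is a perfect cube, so E-series; the 4-jet and mu = 7 give E_7. Both have type E_7, hence right-equivalent.

Yes.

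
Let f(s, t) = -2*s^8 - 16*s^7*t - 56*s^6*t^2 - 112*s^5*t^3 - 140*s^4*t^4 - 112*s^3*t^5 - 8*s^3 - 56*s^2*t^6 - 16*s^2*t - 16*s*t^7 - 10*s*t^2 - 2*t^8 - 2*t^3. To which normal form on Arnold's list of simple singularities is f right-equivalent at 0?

The Hessian of f at 0 has rank 0. Corank 2; j^3 = -2*(s + t)*(2*s + t)^2 has shape L^2 M (L != M), so D-series; mu = 9 gives D_9.

D9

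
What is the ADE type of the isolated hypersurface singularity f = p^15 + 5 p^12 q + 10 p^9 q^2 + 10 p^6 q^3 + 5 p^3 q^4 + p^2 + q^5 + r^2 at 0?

The Hessian of f at 0 is [[2, 0, 0], [0, 0, 0], [0, 0, 2]] with rank 2, so corank 1. A Groebner basis of the Jacobian ideal J(f) in C{p,q,r} is {q^4, p, r}; counting standard monomials gives mu = 4. Corank 1: A-series; mu = 4 gives A_4.

A_{4}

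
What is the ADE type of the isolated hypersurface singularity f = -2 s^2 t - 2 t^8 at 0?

D_9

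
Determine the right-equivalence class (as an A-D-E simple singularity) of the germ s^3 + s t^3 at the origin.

The Hessian of f at 0 has rank 0. Corank 2; j^3 = s^3 is a perfect cube, so E-series; the 4-jet and mu = 7 give E_7.

E_7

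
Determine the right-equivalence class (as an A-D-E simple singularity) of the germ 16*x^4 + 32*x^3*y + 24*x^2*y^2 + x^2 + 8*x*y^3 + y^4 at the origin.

A_{3}

The Hessian of f at 0 has rank 1. Corank 1: A-series; mu = 3 gives A_3.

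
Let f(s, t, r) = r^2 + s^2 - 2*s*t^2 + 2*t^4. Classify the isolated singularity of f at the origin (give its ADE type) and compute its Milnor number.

Type A3, Milnor number mu = 3.

The Hessian of f at 0 has rank 2. Corank 1: A-series; mu = 3 gives A_3.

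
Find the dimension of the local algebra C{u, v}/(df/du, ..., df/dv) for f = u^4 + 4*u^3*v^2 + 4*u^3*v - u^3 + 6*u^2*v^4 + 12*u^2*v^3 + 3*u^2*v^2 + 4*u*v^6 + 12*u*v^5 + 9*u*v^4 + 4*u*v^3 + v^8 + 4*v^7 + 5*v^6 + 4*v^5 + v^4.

6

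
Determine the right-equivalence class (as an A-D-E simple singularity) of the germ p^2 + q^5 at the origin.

A_4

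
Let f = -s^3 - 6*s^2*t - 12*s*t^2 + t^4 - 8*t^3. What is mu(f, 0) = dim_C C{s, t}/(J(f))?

The Hessian of f at 0 is [[0, 0], [0, 0]] with rank 0, so corank 2. A Groebner basis of the Jacobian ideal J(f) in C{s,t} is {t^3, s^2 + 4*s*t + 4*t^2}; counting standard monomials gives mu = 6. Corank 2; j^3 = -(s + 2*t)^3 is a perfect cube, so E-series; the 4-jet and mu = 6 give E_6.

6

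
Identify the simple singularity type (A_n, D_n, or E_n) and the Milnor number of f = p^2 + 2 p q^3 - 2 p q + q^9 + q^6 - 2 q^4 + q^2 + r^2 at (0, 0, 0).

The Hessian of f at 0 has rank 2. Corank 1: A-series; mu = 8 gives A_8.

Type A8, Milnor number mu = 8.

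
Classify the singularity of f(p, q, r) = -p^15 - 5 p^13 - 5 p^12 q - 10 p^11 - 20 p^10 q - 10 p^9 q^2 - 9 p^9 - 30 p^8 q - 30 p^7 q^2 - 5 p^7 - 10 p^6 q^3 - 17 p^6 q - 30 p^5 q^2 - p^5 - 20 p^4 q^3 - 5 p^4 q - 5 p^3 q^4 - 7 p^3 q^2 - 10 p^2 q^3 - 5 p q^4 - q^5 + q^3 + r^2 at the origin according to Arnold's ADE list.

The Hessian of f at 0 has rank 1. Corank 2; j^3 = q^3 is a perfect cube, so E-series; the 5-jet and mu = 8 give E_8.

E8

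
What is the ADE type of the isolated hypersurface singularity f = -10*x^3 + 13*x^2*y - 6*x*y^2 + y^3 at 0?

The Hessian of f at 0 has rank 0. Corank 2; j^3 = -(2*x - y)*(5*x^2 - 4*x*y + y^2) splits into three distinct lines over C (the quadratic factor has nonzero discriminant), so D_4.

D4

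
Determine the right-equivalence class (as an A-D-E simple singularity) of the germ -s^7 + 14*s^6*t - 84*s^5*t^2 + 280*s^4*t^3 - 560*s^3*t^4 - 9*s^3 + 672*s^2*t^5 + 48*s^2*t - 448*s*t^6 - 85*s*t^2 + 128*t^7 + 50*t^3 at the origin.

D8

The Hessian of f at 0 has rank 0. Corank 2; j^3 = -(s - 2*t)*(3*s - 5*t)^2 has shape L^2 M (L != M), so D-series; mu = 8 gives D_8.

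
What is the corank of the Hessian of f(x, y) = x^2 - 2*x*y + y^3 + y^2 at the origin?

1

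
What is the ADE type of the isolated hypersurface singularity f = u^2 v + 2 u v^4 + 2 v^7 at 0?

D8

The Hessian of f at 0 has rank 0. Corank 2; j^3 = u^2*v has shape L^2 M (L != M), so D-series; mu = 8 gives D_8.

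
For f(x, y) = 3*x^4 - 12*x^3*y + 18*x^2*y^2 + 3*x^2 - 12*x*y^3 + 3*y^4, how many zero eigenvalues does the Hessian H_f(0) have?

The Hessian at 0 is [[6, 0], [0, 0]] of rank 1; hence corank 1.

1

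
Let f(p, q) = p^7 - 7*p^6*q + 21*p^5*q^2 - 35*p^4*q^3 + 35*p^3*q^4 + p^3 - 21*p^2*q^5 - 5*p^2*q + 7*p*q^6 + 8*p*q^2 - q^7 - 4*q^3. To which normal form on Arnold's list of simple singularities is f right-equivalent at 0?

The Hessian of f at 0 is [[0, 0], [0, 0]] with rank 0, so corank 2. A Groebner basis of the Jacobian ideal J(f) in C{p,q} is {-p*q/7 + q^6 + 2*q^2/7, p*q^2 - 2*q^3, p^2 - 3*p*q + 2*q^2}; counting standard monomials gives mu = 8. Corank 2; j^3 = (p - 2*q)^2*(p - q) has shape L^2 M (L != M), so D-series; mu = 8 gives D_8.

D_{8}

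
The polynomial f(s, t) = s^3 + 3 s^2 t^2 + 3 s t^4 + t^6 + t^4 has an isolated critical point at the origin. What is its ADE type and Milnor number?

The Hessian of f at 0 has rank 0. Corank 2; j^3 = s^3 is a perfect cube, so E-series; the 4-jet and mu = 6 give E_6.

Type E6, Milnor number mu = 6.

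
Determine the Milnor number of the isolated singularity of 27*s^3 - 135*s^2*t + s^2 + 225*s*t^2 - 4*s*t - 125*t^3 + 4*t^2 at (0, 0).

2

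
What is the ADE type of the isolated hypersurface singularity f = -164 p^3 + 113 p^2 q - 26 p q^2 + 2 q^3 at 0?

The Hessian of f at 0 has rank 0. Corank 2; j^3 = -(4*p - q)*(41*p^2 - 18*p*q + 2*q^2) splits into three distinct lines over C (the quadratic factor has nonzero discriminant), so D_4.

D_4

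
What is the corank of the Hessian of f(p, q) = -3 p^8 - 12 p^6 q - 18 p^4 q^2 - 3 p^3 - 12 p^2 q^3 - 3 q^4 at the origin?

2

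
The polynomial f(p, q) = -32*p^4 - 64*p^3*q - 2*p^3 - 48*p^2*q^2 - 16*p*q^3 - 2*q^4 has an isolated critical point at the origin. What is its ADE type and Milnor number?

Type E_6, Milnor number mu = 6.

The Hessian of f at 0 has rank 0. Corank 2; j^3 = -2*p^3 is a perfect cube, so E-series; the 4-jet and mu = 6 give E_6.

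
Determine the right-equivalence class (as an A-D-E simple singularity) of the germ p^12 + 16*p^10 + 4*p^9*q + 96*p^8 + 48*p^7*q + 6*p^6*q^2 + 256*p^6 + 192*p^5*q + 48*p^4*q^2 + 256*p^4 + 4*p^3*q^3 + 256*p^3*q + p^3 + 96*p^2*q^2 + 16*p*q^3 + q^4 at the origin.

E_{6}

The Hessian of f at 0 is [[0, 0], [0, 0]] with rank 0, so corank 2. A Groebner basis of the Jacobian ideal J(f) in C{p,q} is {q^4, p*q^2 + q^3/12, p^2}; counting standard monomials gives mu = 6. Corank 2; j^3 = p^3 is a perfect cube, so E-series; the 4-jet and mu = 6 give E_6.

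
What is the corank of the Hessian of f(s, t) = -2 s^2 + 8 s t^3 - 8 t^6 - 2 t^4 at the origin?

Hessian at 0 has rank 1.

1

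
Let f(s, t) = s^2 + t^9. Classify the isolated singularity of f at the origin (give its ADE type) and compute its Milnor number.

Type A_{8}, Milnor number mu = 8.

The Hessian of f at 0 has rank 1. Corank 1: A-series; mu = 8 gives A_8.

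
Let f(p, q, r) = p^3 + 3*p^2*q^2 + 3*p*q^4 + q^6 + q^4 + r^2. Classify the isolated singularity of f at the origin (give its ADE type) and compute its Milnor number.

Type E_{6}, Milnor number mu = 6.

The Hessian of f at 0 is [[0, 0, 0], [0, 0, 0], [0, 0, 2]] with rank 1, so corank 2. A Groebner basis of the Jacobian ideal J(f) in C{p,q,r} is {p^3, p^2*q, p^2/2 + p*q^2, q^3, r}; counting standard monomials gives mu = 6. Corank 2; j^3 = p^3 is a perfect cube, so E-series; the 4-jet and mu = 6 give E_6.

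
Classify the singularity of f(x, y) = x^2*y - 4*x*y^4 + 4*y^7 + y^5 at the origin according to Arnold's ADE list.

D6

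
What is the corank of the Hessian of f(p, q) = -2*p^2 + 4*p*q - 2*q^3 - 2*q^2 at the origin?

Hessian at 0 has rank 1.

1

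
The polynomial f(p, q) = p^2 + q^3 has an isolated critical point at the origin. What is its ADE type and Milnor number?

Type A_{2}, Milnor number mu = 2.

The Hessian of f at 0 is [[2, 0], [0, 0]] with rank 1, so corank 1. A Groebner basis of the Jacobian ideal J(f) in C{p,q} is {q^2, p}; counting standard monomials gives mu = 2. Corank 1: A-series; mu = 2 gives A_2.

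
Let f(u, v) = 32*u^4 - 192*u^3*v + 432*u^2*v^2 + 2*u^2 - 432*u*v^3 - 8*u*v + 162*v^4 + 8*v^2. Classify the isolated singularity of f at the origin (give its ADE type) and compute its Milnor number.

The Hessian of f at 0 has rank 1. Corank 1: A-series; mu = 3 gives A_3.

Type A_{3}, Milnor number mu = 3.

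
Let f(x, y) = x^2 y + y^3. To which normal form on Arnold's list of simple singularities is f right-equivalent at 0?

D_{4}

The Hessian of f at 0 is [[0, 0], [0, 0]] with rank 0, so corank 2. A Groebner basis of the Jacobian ideal J(f) in C{x,y} is {y^3, x^2 + 3*y^2, x*y}; counting standard monomials gives mu = 4. Corank 2; j^3 = y*(x^2 + y^2) splits into three distinct lines over C (the quadratic factor has nonzero discriminant), so D_4.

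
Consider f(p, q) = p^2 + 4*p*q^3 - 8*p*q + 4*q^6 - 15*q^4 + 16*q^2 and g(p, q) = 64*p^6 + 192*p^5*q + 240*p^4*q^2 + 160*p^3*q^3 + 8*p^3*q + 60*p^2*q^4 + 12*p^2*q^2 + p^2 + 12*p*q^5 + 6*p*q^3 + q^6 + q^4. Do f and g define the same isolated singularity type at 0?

The Hessian of f at 0 has rank 1. Corank 1: A-series; mu = 3 gives A_3. The Hessian of g at 0 has rank 1. Corank 1: A-series; mu = 3 gives A_3. Both have type A_3, hence right-equivalent.

Yes.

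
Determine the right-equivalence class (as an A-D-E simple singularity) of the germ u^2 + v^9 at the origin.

A_8

The Hessian of f at 0 has rank 1. Corank 1: A-series; mu = 8 gives A_8.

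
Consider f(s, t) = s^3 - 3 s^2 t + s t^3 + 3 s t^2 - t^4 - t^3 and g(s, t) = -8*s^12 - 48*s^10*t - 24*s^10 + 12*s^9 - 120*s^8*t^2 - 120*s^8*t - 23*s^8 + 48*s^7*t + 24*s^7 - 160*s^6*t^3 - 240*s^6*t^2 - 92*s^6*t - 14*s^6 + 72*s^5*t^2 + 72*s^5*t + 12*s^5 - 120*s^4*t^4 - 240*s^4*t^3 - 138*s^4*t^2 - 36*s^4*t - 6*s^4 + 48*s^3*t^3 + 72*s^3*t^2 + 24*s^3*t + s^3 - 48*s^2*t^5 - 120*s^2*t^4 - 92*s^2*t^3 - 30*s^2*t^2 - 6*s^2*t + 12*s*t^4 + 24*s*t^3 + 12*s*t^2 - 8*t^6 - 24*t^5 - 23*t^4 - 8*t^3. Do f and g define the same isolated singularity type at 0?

No.

The Hessian of f at 0 has rank 0. Corank 2; j^3 = (s - t)^3 is a perfect cube, so E-series; the 4-jet and mu = 7 give E_7. The Hessian of g at 0 has rank 0. Corank 2; j^3 = (s - 2*t)^3 is a perfect cube, so E-series; the 4-jet and mu = 6 give E_6. f is E_7 but g is E_6, hence not right-equivalent.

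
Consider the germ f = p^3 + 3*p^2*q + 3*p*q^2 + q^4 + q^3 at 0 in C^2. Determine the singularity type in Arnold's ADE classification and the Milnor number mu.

The Hessian of f at 0 has rank 0. Corank 2; j^3 = (p + q)^3 is a perfect cube, so E-series; the 4-jet and mu = 6 give E_6.

Type E_{6}, Milnor number mu = 6.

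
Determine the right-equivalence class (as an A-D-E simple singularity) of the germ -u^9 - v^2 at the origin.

The Hessian of f at 0 has rank 1. Corank 1: A-series; mu = 8 gives A_8.

A8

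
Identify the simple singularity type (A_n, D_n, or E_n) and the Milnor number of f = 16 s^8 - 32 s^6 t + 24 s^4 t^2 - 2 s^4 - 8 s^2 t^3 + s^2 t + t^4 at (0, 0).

Type D_{5}, Milnor number mu = 5.

The Hessian of f at 0 has rank 0. Corank 2; j^3 = s^2*t has shape L^2 M (L != M), so D-series; mu = 5 gives D_5.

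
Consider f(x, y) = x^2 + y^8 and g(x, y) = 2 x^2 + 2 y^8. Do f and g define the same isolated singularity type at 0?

Yes.

The Hessian of f at 0 has rank 1. Corank 1: A-series; mu = 7 gives A_7. The Hessian of g at 0 has rank 1. Corank 1: A-series; mu = 7 gives A_7. Both have type A_7, hence right-equivalent.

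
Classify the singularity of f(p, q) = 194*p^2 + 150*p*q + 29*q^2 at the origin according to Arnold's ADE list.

A_{1}

The Hessian of f at 0 has rank 2. Corank 0: nondegenerate Morse point, so A_1.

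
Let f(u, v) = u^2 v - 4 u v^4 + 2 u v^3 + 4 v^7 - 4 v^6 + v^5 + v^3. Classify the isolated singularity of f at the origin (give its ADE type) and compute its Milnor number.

Type D_4, Milnor number mu = 4.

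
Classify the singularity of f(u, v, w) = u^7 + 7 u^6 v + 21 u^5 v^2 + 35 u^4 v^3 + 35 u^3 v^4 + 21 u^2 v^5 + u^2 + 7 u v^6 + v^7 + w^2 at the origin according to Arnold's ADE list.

A_{6}

The Hessian of f at 0 has rank 2. Corank 1: A-series; mu = 6 gives A_6.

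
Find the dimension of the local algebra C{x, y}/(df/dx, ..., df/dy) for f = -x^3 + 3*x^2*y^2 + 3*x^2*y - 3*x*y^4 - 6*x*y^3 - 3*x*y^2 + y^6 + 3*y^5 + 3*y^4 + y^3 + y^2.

The Hessian of f at 0 has rank 1. Corank 1: A-series; mu = 2 gives A_2.

2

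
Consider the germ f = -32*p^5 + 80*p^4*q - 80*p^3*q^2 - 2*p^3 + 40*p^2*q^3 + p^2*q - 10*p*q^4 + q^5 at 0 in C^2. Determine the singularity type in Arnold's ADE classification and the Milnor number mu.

The Hessian of f at 0 is [[0, 0], [0, 0]] with rank 0, so corank 2. A Groebner basis of the Jacobian ideal J(f) in C{p,q} is {p*q/10 + q^4, p*q^2, p^2 - p*q/2}; counting standard monomials gives mu = 6. Corank 2; j^3 = -p^2*(2*p - q) has shape L^2 M (L != M), so D-series; mu = 6 gives D_6.

Type D_6, Milnor number mu = 6.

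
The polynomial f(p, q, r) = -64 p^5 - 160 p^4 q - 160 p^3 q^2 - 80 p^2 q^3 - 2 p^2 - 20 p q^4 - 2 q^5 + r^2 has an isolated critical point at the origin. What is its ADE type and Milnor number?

Type A_{4}, Milnor number mu = 4.

The Hessian of f at 0 is [[-4, 0, 0], [0, 0, 0], [0, 0, 2]] with rank 2, so corank 1. A Groebner basis of the Jacobian ideal J(f) in C{p,q,r} is {q^4, p, r}; counting standard monomials gives mu = 4. Corank 1: A-series; mu = 4 gives A_4.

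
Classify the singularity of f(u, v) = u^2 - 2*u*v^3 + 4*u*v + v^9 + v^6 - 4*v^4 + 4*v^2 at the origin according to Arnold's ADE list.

The Hessian of f at 0 has rank 1. Corank 1: A-series; mu = 8 gives A_8.

A_{8}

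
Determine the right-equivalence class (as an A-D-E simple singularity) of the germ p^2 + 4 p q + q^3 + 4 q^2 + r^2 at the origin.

The Hessian of f at 0 has rank 2. Corank 1: A-series; mu = 2 gives A_2.

A2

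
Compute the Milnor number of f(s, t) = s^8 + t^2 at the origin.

The Hessian of f at 0 has rank 1. Corank 1: A-series; mu = 7 gives A_7.

7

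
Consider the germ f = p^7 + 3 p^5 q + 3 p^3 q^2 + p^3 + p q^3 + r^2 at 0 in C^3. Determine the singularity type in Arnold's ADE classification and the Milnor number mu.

Type E7, Milnor number mu = 7.

The Hessian of f at 0 is [[0, 0, 0], [0, 0, 0], [0, 0, 2]] with rank 1, so corank 2. A Groebner basis of the Jacobian ideal J(f) in C{p,q,r} is {p^3, p*q^2, 3*p^2 + q^3, r}; counting standard monomials gives mu = 7. Corank 2; j^3 = p^3 is a perfect cube, so E-series; the 4-jet and mu = 7 give E_7.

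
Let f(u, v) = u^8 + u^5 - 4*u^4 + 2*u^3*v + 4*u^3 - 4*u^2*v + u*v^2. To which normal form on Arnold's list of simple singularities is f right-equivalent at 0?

The Hessian of f at 0 is [[0, 0], [0, 0]] with rank 0, so corank 2. A Groebner basis of the Jacobian ideal J(f) in C{u,v} is {u^2*v^2 - 2*u*v^2 + v^3, 255*u^2*v/8 - 32*u^2 + u*v^3 - 24*u*v^2 + 65*u*v/4 + 6*v^3 - v^2/8, 175*u^2*v - 192*u^2 - 112*u*v^2 + 98*u*v + v^4 + 24*v^3 - v^2, u^3 - 2*u^2 + u*v}; counting standard monomials gives mu = 9. Corank 2; j^3 = u*(2*u - v)^2 has shape L^2 M (L != M), so D-series; mu = 9 gives D_9.

D9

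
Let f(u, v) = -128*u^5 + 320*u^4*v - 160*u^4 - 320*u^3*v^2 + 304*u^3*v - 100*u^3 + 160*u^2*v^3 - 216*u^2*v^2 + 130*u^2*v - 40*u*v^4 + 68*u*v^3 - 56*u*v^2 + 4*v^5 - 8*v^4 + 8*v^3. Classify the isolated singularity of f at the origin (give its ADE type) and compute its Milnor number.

Type D_6, Milnor number mu = 6.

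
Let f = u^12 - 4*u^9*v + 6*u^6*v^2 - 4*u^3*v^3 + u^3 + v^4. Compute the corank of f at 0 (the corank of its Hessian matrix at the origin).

2

Hessian at 0 has rank 0.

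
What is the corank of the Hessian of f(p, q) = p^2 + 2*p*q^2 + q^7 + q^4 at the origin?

1

Hessian at 0 has rank 1.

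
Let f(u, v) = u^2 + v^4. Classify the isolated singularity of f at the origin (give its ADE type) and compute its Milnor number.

Type A_{3}, Milnor number mu = 3.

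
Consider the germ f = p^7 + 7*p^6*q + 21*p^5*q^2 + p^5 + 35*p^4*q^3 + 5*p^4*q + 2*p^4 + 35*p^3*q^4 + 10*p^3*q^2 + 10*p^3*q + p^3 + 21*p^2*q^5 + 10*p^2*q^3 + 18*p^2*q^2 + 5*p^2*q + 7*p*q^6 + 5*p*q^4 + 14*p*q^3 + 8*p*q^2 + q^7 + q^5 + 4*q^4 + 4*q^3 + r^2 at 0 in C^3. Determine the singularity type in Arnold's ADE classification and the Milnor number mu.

The Hessian of f at 0 has rank 1. Corank 2; j^3 = (p + q)*(p + 2*q)^2 has shape L^2 M (L != M), so D-series; mu = 8 gives D_8.

Type D8, Milnor number mu = 8.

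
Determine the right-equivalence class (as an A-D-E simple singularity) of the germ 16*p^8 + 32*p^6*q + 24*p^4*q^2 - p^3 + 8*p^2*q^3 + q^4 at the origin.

E6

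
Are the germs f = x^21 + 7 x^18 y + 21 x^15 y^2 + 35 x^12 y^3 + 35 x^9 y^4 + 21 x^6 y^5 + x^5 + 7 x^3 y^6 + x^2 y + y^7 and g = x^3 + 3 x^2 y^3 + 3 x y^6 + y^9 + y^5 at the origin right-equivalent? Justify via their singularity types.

No.

The Hessian of f at 0 has rank 0. Corank 2; j^3 = x^2*y has shape L^2 M (L != M), so D-series; mu = 8 gives D_8. The Hessian of g at 0 has rank 0. Corank 2; j^3 = x^3 is a perfect cube, so E-series; the 5-jet and mu = 8 give E_8. f is D_8 but g is E_8, hence not right-equivalent.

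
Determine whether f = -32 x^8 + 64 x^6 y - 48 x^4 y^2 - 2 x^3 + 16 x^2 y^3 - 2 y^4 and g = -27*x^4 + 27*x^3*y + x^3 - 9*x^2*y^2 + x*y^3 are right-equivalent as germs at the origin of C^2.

No.

The Hessian of f at 0 is [[0, 0], [0, 0]] with rank 0, so corank 2. A Groebner basis of the Jacobian ideal J(f) in C{x,y} is {y^3, x^2}; counting standard monomials gives mu = 6. Corank 2; j^3 = -2*x^3 is a perfect cube, so E-series; the 4-jet and mu = 6 give E_6. The Hessian of g at 0 is [[0, 0], [0, 0]] with rank 0, so corank 2. A Groebner basis of the Jacobian ideal J(g) in C{x,y} is {x^2/3 + y^4 + y^3/9, x^3, x^2*y - x^2/9 - y^3/27, -2*x^2/3 + x*y^2 - 2*y^3/9}; counting standard monomials gives mu = 7. Corank 2; j^3 = x^3 is a perfect cube, so E-series; the 4-jet and mu = 7 give E_7. f is E_6 but g is E_7, hence not right-equivalent.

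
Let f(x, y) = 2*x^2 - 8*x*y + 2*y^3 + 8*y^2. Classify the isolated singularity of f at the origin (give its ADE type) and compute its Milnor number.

The Hessian of f at 0 is [[4, -8], [-8, 16]] with rank 1, so corank 1. A Groebner basis of the Jacobian ideal J(f) in C{x,y} is {y^2, x - 2*y}; counting standard monomials gives mu = 2. Corank 1: A-series; mu = 2 gives A_2.

Type A_2, Milnor number mu = 2.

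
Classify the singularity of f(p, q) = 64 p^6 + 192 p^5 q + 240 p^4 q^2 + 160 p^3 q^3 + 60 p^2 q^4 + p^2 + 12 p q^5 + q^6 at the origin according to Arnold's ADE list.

The Hessian of f at 0 has rank 1. Corank 1: A-series; mu = 5 gives A_5.

A_{5}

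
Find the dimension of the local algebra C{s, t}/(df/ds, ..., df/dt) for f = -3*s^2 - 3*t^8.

7

The Hessian of f at 0 has rank 1. Corank 1: A-series; mu = 7 gives A_7.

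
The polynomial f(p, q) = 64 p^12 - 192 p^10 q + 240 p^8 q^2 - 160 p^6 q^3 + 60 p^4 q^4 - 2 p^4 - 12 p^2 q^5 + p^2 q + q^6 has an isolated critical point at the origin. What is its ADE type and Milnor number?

The Hessian of f at 0 is [[0, 0], [0, 0]] with rank 0, so corank 2. A Groebner basis of the Jacobian ideal J(f) in C{p,q} is {p^2/6 + q^5, p^3, p*q}; counting standard monomials gives mu = 7. Corank 2; j^3 = p^2*q has shape L^2 M (L != M), so D-series; mu = 7 gives D_7.

Type D_7, Milnor number mu = 7.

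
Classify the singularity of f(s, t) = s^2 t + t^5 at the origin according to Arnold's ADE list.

D6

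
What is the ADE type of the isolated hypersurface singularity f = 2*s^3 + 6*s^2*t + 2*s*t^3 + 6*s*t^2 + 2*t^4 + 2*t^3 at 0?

The Hessian of f at 0 has rank 0. Corank 2; j^3 = 2*(s + t)^3 is a perfect cube, so E-series; the 4-jet and mu = 7 give E_7.

E_7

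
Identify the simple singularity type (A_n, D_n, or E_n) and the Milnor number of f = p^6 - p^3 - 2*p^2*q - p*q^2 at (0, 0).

Type D7, Milnor number mu = 7.

The Hessian of f at 0 has rank 0. Corank 2; j^3 = -p*(p + q)^2 has shape L^2 M (L != M), so D-series; mu = 7 gives D_7.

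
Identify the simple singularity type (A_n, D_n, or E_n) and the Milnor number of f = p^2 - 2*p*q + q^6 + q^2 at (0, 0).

The Hessian of f at 0 is [[2, -2], [-2, 2]] with rank 1, so corank 1. A Groebner basis of the Jacobian ideal J(f) in C{p,q} is {q^5, p - q}; counting standard monomials gives mu = 5. Corank 1: A-series; mu = 5 gives A_5.

Type A_{5}, Milnor number mu = 5.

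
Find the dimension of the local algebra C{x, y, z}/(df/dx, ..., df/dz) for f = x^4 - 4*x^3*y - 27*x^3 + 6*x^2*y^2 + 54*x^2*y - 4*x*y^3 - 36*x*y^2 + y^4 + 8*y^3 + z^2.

6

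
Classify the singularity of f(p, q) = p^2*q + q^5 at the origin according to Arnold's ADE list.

D_6

The Hessian of f at 0 has rank 0. Corank 2; j^3 = p^2*q has shape L^2 M (L != M), so D-series; mu = 6 gives D_6.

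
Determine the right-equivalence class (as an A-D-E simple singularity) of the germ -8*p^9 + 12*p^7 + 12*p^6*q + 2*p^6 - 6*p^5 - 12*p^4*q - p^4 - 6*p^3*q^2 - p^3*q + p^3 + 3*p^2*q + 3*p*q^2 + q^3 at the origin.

The Hessian of f at 0 is [[0, 0], [0, 0]] with rank 0, so corank 2. A Groebner basis of the Jacobian ideal J(f) in C{p,q} is {3*p^2 + 6*p*q + q^4 + q^3 + 3*q^2, p^3 - 3*p^2 - 6*p*q - 3*q^2, p^2*q + 3*p^2 + 6*p*q + 3*q^2, -2*p^2 + p*q^2 - 4*p*q + q^3/3 - 2*q^2}; counting standard monomials gives mu = 7. Corank 2; j^3 = (p + q)^3 is a perfect cube, so E-series; the 4-jet and mu = 7 give E_7.

E_{7}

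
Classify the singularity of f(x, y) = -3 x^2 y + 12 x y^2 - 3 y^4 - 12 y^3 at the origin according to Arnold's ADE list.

The Hessian of f at 0 is [[0, 0], [0, 0]] with rank 0, so corank 2. A Groebner basis of the Jacobian ideal J(f) in C{x,y} is {x^3 + 2*x^2 - 8*y^2, x^2/4 + y^3 - y^2, x*y - 2*y^2}; counting standard monomials gives mu = 5. Corank 2; j^3 = -3*y*(x - 2*y)^2 has shape L^2 M (L != M), so D-series; mu = 5 gives D_5.

D_{5}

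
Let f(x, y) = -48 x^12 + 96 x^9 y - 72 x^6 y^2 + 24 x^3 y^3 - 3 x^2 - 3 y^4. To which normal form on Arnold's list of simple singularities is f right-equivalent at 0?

A3

The Hessian of f at 0 has rank 1. Corank 1: A-series; mu = 3 gives A_3.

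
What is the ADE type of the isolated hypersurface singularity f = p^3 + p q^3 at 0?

The Hessian of f at 0 has rank 0. Corank 2; j^3 = p^3 is a perfect cube, so E-series; the 4-jet and mu = 7 give E_7.

E_{7}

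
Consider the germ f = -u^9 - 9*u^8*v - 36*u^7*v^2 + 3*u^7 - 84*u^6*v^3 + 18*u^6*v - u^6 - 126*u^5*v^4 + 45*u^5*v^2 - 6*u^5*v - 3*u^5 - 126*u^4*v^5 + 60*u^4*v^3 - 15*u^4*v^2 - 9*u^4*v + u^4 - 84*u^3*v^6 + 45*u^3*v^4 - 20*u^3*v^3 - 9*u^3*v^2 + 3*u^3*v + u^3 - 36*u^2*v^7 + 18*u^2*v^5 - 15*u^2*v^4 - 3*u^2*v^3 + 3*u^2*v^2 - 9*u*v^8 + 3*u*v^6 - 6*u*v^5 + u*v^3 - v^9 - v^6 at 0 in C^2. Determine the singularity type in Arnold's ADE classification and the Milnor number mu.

Type E_7, Milnor number mu = 7.

The Hessian of f at 0 has rank 0. Corank 2; j^3 = u^3 is a perfect cube, so E-series; the 4-jet and mu = 7 give E_7.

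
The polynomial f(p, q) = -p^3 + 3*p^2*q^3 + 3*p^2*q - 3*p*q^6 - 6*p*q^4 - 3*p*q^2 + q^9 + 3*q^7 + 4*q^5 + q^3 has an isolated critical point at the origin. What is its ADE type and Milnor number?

Type E_8, Milnor number mu = 8.

The Hessian of f at 0 is [[0, 0], [0, 0]] with rank 0, so corank 2. A Groebner basis of the Jacobian ideal J(f) in C{p,q} is {-p^2/2 + p*q^3 + p*q - q^2/2, q^4, p^3 - 3*p*q^2 + 2*q^3, p^2*q - 2*p*q^2 + q^3}; counting standard monomials gives mu = 8. Corank 2; j^3 = -(p - q)^3 is a perfect cube, so E-series; the 5-jet and mu = 8 give E_8.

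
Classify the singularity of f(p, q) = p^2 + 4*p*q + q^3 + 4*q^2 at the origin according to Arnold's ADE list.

A_{2}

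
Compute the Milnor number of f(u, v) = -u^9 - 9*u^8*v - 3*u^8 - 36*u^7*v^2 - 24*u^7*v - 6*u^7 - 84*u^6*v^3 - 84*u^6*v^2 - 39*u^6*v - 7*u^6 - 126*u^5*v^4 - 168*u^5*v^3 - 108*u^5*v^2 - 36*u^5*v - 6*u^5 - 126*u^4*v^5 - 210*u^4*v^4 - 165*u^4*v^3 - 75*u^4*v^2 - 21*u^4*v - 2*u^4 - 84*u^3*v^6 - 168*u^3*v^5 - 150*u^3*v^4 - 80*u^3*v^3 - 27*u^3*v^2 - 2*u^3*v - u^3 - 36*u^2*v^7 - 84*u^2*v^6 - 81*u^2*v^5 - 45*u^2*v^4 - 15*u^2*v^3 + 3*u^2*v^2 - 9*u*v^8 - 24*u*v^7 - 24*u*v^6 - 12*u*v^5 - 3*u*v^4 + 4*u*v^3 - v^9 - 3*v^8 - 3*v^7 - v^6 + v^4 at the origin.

The Hessian of f at 0 is [[0, 0], [0, 0]] with rank 0, so corank 2. A Groebner basis of the Jacobian ideal J(f) in C{u,v} is {u^3, u^2*v, u^2/2 + u*v^2, -3*u^2/2 + v^3}; counting standard monomials gives mu = 6. Corank 2; j^3 = -u^3 is a perfect cube, so E-series; the 4-jet and mu = 6 give E_6.

6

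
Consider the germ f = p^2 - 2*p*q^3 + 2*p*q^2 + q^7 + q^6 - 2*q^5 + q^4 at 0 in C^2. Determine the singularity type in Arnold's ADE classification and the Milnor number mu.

Type A_6, Milnor number mu = 6.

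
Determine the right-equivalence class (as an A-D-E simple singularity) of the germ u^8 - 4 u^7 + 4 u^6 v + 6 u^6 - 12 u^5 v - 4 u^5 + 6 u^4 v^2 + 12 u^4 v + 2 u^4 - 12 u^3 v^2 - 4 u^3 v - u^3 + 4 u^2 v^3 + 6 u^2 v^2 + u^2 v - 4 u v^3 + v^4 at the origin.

The Hessian of f at 0 has rank 0. Corank 2; j^3 = -u^2*(u - v) has shape L^2 M (L != M), so D-series; mu = 5 gives D_5.

D5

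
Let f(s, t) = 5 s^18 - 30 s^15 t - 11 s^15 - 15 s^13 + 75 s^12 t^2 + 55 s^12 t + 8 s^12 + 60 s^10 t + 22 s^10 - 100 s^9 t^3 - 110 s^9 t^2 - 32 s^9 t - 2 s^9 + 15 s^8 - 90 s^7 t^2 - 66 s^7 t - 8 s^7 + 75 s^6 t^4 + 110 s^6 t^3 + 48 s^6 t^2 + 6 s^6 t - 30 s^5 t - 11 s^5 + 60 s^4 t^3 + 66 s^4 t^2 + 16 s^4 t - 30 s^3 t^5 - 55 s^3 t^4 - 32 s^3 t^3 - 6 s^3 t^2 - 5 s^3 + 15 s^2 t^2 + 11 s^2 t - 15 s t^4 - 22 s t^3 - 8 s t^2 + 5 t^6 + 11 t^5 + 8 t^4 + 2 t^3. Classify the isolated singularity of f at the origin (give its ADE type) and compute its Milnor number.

The Hessian of f at 0 is [[0, 0], [0, 0]] with rank 0, so corank 2. A Groebner basis of the Jacobian ideal J(f) in C{s,t} is {t^3, s^2 + 2*t^2, s*t + t^2}; counting standard monomials gives mu = 4. Corank 2; j^3 = -(s - t)*(5*s^2 - 6*s*t + 2*t^2) splits into three distinct lines over C (the quadratic factor has nonzero discriminant), so D_4.

Type D_4, Milnor number mu = 4.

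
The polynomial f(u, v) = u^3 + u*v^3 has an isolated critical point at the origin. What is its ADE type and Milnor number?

Type E7, Milnor number mu = 7.

The Hessian of f at 0 has rank 0. Corank 2; j^3 = u^3 is a perfect cube, so E-series; the 4-jet and mu = 7 give E_7.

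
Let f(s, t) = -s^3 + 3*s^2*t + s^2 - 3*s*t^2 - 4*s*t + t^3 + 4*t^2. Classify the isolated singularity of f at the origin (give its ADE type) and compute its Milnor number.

Type A2, Milnor number mu = 2.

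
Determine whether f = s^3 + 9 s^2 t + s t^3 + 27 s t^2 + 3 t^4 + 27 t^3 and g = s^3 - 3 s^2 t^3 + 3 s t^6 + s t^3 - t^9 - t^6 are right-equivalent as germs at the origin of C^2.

Yes.

The Hessian of f at 0 has rank 0. Corank 2; j^3 = (s + 3*t)^3 is a perfect cube, so E-series; the 4-jet and mu = 7 give E_7. The Hessian of g at 0 has rank 0. Corank 2; j^3 = s^3 is a perfect cube, so E-series; the 4-jet and mu = 7 give E_7. Both have type E_7, hence right-equivalent.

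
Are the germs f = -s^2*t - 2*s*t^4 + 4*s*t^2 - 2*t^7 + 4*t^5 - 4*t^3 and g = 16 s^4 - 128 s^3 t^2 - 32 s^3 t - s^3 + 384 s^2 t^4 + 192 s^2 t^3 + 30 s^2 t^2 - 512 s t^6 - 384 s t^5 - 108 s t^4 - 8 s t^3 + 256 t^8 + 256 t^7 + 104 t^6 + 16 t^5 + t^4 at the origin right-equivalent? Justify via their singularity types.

No.

The Hessian of f at 0 is [[0, 0], [0, 0]] with rank 0, so corank 2. A Groebner basis of the Jacobian ideal J(f) in C{s,t} is {-s^2/6 + s*t^3 + 8*s*t/3 - 14*t^2/3, s*t + t^4 - 2*t^2, s^3 - 12*s*t^2 + 16*t^3, s^2*t - 4*s*t^2 + 4*t^3}; counting standard monomials gives mu = 8. Corank 2; j^3 = -t*(s - 2*t)^2 has shape L^2 M (L != M), so D-series; mu = 8 gives D_8. The Hessian of g at 0 is [[0, 0], [0, 0]] with rank 0, so corank 2. A Groebner basis of the Jacobian ideal J(g) in C{s,t} is {s^3, s^2*t, -s^2/4 + s*t^2, -3*s^2/2 + t^3}; counting standard monomials gives mu = 6. Corank 2; j^3 = -s^3 is a perfect cube, so E-series; the 4-jet and mu = 6 give E_6. f is D_8 but g is E_6, hence not right-equivalent.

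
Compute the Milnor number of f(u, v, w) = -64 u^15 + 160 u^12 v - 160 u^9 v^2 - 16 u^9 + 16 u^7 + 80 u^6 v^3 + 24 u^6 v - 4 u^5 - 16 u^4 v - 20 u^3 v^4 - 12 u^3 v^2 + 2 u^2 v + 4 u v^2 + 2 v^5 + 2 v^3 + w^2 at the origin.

6

The Hessian of f at 0 has rank 1. Corank 2; j^3 = 2*v*(u + v)^2 has shape L^2 M (L != M), so D-series; mu = 6 gives D_6.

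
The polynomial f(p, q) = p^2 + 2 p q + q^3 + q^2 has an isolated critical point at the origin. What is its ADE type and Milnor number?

The Hessian of f at 0 has rank 1. Corank 1: A-series; mu = 2 gives A_2.

Type A2, Milnor number mu = 2.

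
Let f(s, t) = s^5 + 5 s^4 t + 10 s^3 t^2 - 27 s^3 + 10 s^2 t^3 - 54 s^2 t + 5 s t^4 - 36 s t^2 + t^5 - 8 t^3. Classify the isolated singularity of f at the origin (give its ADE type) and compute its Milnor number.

Type E8, Milnor number mu = 8.

The Hessian of f at 0 has rank 0. Corank 2; j^3 = -(3*s + 2*t)^3 is a perfect cube, so E-series; the 5-jet and mu = 8 give E_8.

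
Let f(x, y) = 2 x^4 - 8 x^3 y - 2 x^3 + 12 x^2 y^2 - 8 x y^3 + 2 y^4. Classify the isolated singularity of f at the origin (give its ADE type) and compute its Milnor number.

The Hessian of f at 0 has rank 0. Corank 2; j^3 = -2*x^3 is a perfect cube, so E-series; the 4-jet and mu = 6 give E_6.

Type E_{6}, Milnor number mu = 6.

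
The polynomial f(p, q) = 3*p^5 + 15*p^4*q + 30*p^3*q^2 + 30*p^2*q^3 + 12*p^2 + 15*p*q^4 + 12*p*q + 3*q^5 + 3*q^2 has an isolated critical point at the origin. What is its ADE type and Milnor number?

The Hessian of f at 0 is [[24, 12], [12, 6]] with rank 1, so corank 1. A Groebner basis of the Jacobian ideal J(f) in C{p,q} is {q^4, p + q/2}; counting standard monomials gives mu = 4. Corank 1: A-series; mu = 4 gives A_4.

Type A_{4}, Milnor number mu = 4.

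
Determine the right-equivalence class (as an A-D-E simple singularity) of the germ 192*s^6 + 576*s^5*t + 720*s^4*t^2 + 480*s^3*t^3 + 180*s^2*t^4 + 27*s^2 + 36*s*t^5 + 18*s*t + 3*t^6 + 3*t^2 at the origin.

A5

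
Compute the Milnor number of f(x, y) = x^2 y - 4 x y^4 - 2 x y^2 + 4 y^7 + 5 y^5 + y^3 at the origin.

6

The Hessian of f at 0 has rank 0. Corank 2; j^3 = y*(x - y)^2 has shape L^2 M (L != M), so D-series; mu = 6 gives D_6.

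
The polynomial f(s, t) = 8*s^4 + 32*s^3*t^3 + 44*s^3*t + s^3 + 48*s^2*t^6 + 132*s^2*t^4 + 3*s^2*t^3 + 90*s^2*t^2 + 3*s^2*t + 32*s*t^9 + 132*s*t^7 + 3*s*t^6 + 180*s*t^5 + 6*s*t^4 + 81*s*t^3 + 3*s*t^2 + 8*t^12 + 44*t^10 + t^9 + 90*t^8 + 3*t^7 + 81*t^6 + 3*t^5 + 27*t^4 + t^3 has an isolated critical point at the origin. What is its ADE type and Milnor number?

Type E_7, Milnor number mu = 7.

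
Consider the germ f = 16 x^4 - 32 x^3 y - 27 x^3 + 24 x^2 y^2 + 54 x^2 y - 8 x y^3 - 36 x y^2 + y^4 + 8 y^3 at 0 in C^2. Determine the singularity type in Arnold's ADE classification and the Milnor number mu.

Type E_6, Milnor number mu = 6.

The Hessian of f at 0 is [[0, 0], [0, 0]] with rank 0, so corank 2. A Groebner basis of the Jacobian ideal J(f) in C{x,y} is {y^4, x*y^2 - 11*y^3/18, x^2 - 4*x*y/3 + 4*y^2/9}; counting standard monomials gives mu = 6. Corank 2; j^3 = -(3*x - 2*y)^3 is a perfect cube, so E-series; the 4-jet and mu = 6 give E_6.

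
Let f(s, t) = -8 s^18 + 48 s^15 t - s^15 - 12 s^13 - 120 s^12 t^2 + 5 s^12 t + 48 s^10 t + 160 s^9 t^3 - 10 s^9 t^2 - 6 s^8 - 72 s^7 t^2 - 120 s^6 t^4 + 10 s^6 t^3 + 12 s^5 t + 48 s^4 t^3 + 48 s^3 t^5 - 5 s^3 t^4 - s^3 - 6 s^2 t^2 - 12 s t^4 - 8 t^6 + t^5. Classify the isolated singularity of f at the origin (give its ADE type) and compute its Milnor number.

Type E8, Milnor number mu = 8.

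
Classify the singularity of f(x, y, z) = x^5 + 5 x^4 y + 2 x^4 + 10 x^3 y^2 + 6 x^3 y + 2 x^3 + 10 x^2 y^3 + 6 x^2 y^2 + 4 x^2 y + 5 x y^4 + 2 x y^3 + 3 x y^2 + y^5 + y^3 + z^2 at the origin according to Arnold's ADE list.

D4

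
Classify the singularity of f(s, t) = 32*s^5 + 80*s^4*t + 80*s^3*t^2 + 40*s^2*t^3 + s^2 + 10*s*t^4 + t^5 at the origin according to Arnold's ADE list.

The Hessian of f at 0 has rank 1. Corank 1: A-series; mu = 4 gives A_4.

A4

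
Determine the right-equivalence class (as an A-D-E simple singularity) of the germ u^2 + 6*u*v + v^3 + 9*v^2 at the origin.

A2

The Hessian of f at 0 is [[2, 6], [6, 18]] with rank 1, so corank 1. A Groebner basis of the Jacobian ideal J(f) in C{u,v} is {v^2, u + 3*v}; counting standard monomials gives mu = 2. Corank 1: A-series; mu = 2 gives A_2.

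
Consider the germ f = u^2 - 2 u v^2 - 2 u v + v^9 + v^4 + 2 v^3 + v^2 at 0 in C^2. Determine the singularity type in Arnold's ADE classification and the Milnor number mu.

Type A_8, Milnor number mu = 8.

The Hessian of f at 0 is [[2, -2], [-2, 2]] with rank 1, so corank 1. A Groebner basis of the Jacobian ideal J(f) in C{u,v} is {u^4 - 4*u^3*v + 6*u^3 - 10*u^2*v + 5*u^2 - 6*u*v + u - v, -u + v^2 + v}; counting standard monomials gives mu = 8. Corank 1: A-series; mu = 8 gives A_8.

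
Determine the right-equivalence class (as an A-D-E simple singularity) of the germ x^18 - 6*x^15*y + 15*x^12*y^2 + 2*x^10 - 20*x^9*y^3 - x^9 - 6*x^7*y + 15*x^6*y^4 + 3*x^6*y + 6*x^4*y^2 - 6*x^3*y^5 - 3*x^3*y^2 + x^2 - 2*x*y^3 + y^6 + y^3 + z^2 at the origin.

The Hessian of f at 0 is [[2, 0, 0], [0, 0, 0], [0, 0, 2]] with rank 2, so corank 1. A Groebner basis of the Jacobian ideal J(f) in C{x,y,z} is {y^2, x, z}; counting standard monomials gives mu = 2. Corank 1: A-series; mu = 2 gives A_2.

A2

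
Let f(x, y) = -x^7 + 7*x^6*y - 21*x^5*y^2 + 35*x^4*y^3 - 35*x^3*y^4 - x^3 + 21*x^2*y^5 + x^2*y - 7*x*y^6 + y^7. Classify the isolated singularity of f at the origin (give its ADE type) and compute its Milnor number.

The Hessian of f at 0 has rank 0. Corank 2; j^3 = -x^2*(x - y) has shape L^2 M (L != M), so D-series; mu = 8 gives D_8.

Type D8, Milnor number mu = 8.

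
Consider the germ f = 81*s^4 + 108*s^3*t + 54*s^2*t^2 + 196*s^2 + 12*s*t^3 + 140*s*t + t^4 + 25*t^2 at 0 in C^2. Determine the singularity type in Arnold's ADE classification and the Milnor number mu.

The Hessian of f at 0 has rank 1. Corank 1: A-series; mu = 3 gives A_3.

Type A3, Milnor number mu = 3.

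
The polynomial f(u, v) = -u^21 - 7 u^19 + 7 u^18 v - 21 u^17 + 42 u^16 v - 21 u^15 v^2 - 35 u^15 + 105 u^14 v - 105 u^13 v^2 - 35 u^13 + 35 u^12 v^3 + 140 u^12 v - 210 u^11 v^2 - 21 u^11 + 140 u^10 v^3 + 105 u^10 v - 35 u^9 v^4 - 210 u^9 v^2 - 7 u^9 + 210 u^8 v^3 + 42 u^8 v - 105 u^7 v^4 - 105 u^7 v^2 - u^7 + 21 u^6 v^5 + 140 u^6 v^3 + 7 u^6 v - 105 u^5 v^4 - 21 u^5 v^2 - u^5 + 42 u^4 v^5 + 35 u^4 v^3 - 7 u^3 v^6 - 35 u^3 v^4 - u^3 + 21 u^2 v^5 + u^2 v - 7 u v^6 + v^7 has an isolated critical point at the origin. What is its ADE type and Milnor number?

Type D_8, Milnor number mu = 8.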